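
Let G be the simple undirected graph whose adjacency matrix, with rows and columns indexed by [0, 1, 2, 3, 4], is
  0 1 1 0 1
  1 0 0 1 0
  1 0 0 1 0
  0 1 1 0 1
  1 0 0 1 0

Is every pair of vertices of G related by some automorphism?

Automorphisms preserve degree, but G has vertices of degree 2 and vertices of degree 3; no automorphism maps one to the other, so G is not vertex-transitive.

No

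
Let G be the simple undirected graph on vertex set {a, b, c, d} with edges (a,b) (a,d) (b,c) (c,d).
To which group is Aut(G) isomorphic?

D_4

Every vertex has degree 2 and the graph is connected, so G is the 4-cycle C_4. The automorphisms of the 4-cycle are exactly the symmetries of a regular 4-gon: the dihedral group D_4, |D_4| = 8.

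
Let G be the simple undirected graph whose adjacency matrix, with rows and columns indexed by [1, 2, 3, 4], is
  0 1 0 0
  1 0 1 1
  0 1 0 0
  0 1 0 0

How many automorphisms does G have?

6

Vertex 2 has degree 3 and every other vertex has degree 1, so G is the star K_{1,3} with centre 2. Any automorphism fixes the centre and permutes the 3 leaves freely, so Aut(G) ≅ S_3 of order 3! = 6.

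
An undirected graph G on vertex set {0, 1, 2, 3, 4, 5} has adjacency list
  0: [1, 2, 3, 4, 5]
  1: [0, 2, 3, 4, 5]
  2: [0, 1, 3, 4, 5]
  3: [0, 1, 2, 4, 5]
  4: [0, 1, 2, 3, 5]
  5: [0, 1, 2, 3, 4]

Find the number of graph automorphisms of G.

All 6 vertices are pairwise adjacent: G = K_6. Every bijection on the vertex set is an automorphism of K_6; hence Aut(K_6) ≅ S_6, order 720.

720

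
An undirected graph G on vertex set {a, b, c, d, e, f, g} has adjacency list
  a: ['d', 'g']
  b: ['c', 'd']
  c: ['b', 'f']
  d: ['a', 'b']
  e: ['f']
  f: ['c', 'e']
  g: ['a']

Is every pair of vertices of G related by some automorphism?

No

Automorphisms preserve degree, but G has vertices of degree 1 and vertices of degree 2; no automorphism maps one to the other, so G is not vertex-transitive.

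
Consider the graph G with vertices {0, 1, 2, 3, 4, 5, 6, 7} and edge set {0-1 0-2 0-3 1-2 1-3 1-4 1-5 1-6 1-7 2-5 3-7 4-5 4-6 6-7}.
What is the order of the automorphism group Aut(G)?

14

Vertex 1 is the unique vertex of degree 7; the remaining 7 vertices each have degree 3 and induce a cycle, so G is the wheel on 8 vertices with hub 1. With the hub fixed, the remaining symmetry is that of the rim cycle C_7, giving the dihedral group D_7.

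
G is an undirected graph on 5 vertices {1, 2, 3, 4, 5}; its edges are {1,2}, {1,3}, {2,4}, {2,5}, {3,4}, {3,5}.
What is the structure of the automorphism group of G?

S_2 × S_3

The vertices split by degree into {2, 3} (degree 3) and {1, 4, 5} (degree 2); every edge runs between the two parts, so G is the complete bipartite graph K_{2,3}. The parts have unequal sizes, so no automorphism swaps them; each part is permuted independently, giving S_2 × S_3 of order 2!·3! = 12.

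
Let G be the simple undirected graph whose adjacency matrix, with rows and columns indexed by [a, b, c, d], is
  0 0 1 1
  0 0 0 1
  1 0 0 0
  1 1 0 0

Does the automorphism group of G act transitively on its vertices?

Automorphisms preserve degree, but G has vertices of degree 1 and vertices of degree 2; no automorphism maps one to the other, so G is not vertex-transitive.

No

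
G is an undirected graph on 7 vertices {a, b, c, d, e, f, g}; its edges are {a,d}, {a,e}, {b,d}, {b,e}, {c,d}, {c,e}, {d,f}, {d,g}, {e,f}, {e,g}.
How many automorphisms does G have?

240

The vertices split by degree into {d, e} (degree 5) and {a, b, c, f, g} (degree 2); every edge runs between the two parts, so G is the complete bipartite graph K_{2,5}. Automorphisms preserve the bipartition setwise (since the parts differ in size) and act as S_2 × S_5 within it; |Aut| = 240.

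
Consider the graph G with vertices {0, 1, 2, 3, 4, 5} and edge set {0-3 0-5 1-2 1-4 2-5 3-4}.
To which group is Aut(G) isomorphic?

D_6

G is 2-regular and connected on 6 vertices, i.e. the cycle C_6. C_6 has 6 rotations and 6 reflections, so Aut(C_6) ≅ D_6 of order 12.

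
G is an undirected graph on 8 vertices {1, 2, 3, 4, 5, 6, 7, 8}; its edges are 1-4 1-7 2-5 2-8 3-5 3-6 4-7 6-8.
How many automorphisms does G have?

60

G has two connected components, {2, 3, 5, 6, 8} and {1, 4, 7}; each is 2-regular, so G = C_5 ⊔ C_3. The components are non-isomorphic (different sizes), so Aut(G) = Aut(C_5) × Aut(C_3) = D_5 × D_3 of order 10·6 = 60.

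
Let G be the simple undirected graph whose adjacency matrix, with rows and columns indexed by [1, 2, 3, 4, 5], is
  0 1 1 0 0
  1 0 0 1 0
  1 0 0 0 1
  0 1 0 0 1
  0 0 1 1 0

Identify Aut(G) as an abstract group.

the dihedral group of order 10

Every vertex has degree 2 and the graph is connected, so G is the 5-cycle C_5. The automorphisms of the 5-cycle are exactly the symmetries of a regular 5-gon: the dihedral group D_5, |D_5| = 10.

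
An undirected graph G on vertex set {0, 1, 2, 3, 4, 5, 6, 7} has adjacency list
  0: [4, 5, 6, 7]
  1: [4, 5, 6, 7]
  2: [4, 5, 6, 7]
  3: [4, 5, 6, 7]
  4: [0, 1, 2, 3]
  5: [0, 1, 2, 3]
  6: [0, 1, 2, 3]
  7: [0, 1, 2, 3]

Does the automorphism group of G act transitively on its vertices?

Yes

G is 4-regular and bipartite with parts {4, 5, 6, 7} and {0, 1, 2, 3} (each part is independent and every cross-pair is an edge), so G = K_{4,4}. Aut(K_{4,4}) is the wreath product S_4 ≀ Z_2: permute within each part, then optionally swap the parts; |Aut| = 2·(4!)² = 1152. Under this action every vertex can be carried to every other, so G is vertex-transitive.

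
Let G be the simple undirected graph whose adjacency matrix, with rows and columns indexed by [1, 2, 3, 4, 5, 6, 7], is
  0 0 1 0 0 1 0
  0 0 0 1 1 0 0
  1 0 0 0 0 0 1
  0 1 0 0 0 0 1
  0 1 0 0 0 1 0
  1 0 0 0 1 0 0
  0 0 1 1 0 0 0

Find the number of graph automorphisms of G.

14

Every vertex has degree 2 and the graph is connected, so G is the 7-cycle C_7. C_7 has 7 rotations and 7 reflections, so Aut(C_7) ≅ D_7 of order 14.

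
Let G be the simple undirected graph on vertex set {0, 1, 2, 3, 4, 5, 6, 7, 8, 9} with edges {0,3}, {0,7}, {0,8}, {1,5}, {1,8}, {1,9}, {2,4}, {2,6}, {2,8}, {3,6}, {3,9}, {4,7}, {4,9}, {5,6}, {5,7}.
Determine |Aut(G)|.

120

G is 3-regular on 10 vertices with no triangles and no 4-cycles (girth 5): this is the Petersen graph. Viewing the Petersen graph as the Kneser graph K(5,2) — vertices are 2-subsets of {1,…,5}, edges join disjoint pairs — its automorphisms are exactly the permutations of the 5-element set, so Aut ≅ S_5 of order 120.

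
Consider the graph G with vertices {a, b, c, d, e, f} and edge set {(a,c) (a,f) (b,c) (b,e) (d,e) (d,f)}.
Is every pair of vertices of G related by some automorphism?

G is 2-regular and connected on 6 vertices, i.e. the cycle C_6. C_6 has 6 rotations and 6 reflections, so Aut(C_6) ≅ D_6 of order 12. Under this action every vertex can be carried to every other, so G is vertex-transitive.

Yes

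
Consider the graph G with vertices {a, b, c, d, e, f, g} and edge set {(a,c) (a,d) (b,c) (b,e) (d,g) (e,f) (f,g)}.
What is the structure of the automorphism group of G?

Every vertex has degree 2 and the graph is connected, so G is the 7-cycle C_7. C_7 has 7 rotations and 7 reflections, so Aut(C_7) ≅ D_7 of order 14.

D_7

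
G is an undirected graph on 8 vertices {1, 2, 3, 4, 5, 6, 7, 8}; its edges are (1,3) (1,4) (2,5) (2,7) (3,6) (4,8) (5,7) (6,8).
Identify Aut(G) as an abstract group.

G has two connected components, {1, 3, 4, 6, 8} and {2, 5, 7}; each is 2-regular, so G = C_5 ⊔ C_3. No automorphism exchanges components of different sizes, hence Aut(G) is the direct product D_5 × D_3, order 60.

D_5 × D_3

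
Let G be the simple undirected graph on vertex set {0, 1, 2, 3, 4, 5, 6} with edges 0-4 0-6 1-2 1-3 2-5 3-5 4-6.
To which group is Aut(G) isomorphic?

D_4 × D_3

G has two connected components, {1, 2, 3, 5} and {0, 4, 6}; each is 2-regular, so G = C_4 ⊔ C_3. No automorphism exchanges components of different sizes, hence Aut(G) is the direct product D_4 × D_3, order 48.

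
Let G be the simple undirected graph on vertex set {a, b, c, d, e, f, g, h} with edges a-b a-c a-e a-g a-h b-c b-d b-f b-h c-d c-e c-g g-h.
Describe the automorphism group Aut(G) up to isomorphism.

The degree sequence is [5, 5, 5, 2, 2, 1, 3, 3]. Checking the degree-preserving permutations of the vertex set shows that none except the identity preserves every edge, so Aut(G) is trivial.

{e}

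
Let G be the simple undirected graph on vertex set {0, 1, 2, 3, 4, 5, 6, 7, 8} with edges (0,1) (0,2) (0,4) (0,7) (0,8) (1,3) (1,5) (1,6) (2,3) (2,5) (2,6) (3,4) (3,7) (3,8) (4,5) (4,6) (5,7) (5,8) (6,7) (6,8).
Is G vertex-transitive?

Automorphisms preserve degree, but G has vertices of degree 4 and vertices of degree 5; no automorphism maps one to the other, so G is not vertex-transitive.

No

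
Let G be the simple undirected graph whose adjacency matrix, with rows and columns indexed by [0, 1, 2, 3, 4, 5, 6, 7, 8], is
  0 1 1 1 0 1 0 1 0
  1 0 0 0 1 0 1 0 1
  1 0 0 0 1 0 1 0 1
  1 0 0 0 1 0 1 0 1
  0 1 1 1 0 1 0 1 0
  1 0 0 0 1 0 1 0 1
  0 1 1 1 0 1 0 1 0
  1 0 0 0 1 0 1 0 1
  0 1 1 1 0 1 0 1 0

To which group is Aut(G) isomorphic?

S_4 × S_5

The vertices split by degree into {0, 4, 6, 8} (degree 5) and {1, 2, 3, 5, 7} (degree 4); every edge runs between the two parts, so G is the complete bipartite graph K_{4,5}. The parts have unequal sizes, so no automorphism swaps them; each part is permuted independently, giving S_4 × S_5 of order 4!·5! = 2880.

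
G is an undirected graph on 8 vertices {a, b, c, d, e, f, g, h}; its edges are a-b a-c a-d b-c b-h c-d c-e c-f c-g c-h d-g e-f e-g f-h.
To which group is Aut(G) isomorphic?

Vertex c is the unique vertex of degree 7; the remaining 7 vertices each have degree 3 and induce a cycle, so G is the wheel on 8 vertices with hub c. With the hub fixed, the remaining symmetry is that of the rim cycle C_7, giving the dihedral group D_7.

D_7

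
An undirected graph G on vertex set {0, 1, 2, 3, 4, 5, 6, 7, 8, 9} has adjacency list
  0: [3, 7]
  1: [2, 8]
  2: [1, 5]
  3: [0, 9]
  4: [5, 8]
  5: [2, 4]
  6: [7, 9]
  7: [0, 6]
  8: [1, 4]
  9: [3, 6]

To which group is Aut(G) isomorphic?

D_5 ≀ Z_2

G has two connected components, {0, 3, 6, 7, 9} and {1, 2, 4, 5, 8}; each is 2-regular, so G = C_5 ⊔ C_5. With two isomorphic components, Aut(G) = Aut(C_5) ≀ S_2 = (D_5 × D_5) ⋊ Z_2: permute each cycle by D_5, then optionally swap the two cycles. Order 2·(2·5)² = 200.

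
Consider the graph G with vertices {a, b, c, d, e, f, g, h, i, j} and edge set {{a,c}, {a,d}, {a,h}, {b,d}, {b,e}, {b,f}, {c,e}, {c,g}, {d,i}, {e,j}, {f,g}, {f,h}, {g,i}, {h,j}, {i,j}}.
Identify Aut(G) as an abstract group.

the symmetric group S_5

G is 3-regular on 10 vertices with no triangles and no 4-cycles (girth 5): this is the Petersen graph. It is a classical fact that the Petersen graph has automorphism group S_5 (order 120), arising from its description as the Kneser graph K(5,2).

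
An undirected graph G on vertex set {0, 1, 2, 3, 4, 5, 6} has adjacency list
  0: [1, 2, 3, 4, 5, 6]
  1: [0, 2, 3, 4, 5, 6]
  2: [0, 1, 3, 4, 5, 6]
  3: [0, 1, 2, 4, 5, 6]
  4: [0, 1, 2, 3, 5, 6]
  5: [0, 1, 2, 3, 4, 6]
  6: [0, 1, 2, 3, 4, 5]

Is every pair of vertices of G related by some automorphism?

Yes

All 7 vertices are pairwise adjacent: G = K_7. Every bijection on the vertex set is an automorphism of K_7; hence Aut(K_7) ≅ S_7, order 5040. This group acts transitively on the 7 vertices.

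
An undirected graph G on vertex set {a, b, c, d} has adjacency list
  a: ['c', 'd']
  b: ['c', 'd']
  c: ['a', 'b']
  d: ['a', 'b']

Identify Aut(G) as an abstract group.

G is 2-regular and connected on 4 vertices, i.e. the cycle C_4. C_4 has 4 rotations and 4 reflections, so Aut(C_4) ≅ D_4 of order 8.

the dihedral group of order 8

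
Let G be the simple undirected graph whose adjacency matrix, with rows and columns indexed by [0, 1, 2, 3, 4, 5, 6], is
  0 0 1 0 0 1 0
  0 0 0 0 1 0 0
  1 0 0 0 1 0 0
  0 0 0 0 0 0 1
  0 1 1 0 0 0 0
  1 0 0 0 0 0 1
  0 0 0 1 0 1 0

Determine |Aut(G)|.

2

The degree sequence is [2, 1, 2, 1, 2, 2, 2]; the two degree-1 vertices 1 and 3 are the ends of a path, so G = P_7. A path has exactly one nontrivial symmetry — reversal — giving Aut(G) of order 2.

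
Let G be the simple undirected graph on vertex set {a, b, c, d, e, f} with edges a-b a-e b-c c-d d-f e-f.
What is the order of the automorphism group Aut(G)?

G is 2-regular and connected on 6 vertices, i.e. the cycle C_6. The automorphisms of the 6-cycle are exactly the symmetries of a regular 6-gon: the dihedral group D_6, |D_6| = 12.

12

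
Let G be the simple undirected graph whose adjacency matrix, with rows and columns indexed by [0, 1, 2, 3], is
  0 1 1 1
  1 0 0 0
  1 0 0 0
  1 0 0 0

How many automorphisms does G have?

6

Vertex 0 has degree 3 and every other vertex has degree 1, so G is the star K_{1,3} with centre 0. Any automorphism fixes the centre and permutes the 3 leaves freely, so Aut(G) ≅ S_3 of order 3! = 6.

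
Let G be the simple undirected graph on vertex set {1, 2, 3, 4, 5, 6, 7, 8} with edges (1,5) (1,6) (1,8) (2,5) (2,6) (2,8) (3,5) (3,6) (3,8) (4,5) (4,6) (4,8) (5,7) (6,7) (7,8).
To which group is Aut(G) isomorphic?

The vertices split by degree into {5, 6, 8} (degree 5) and {1, 2, 3, 4, 7} (degree 3); every edge runs between the two parts, so G is the complete bipartite graph K_{3,5}. The parts have unequal sizes, so no automorphism swaps them; each part is permuted independently, giving S_3 × S_5 of order 3!·5! = 720.

S_3 × S_5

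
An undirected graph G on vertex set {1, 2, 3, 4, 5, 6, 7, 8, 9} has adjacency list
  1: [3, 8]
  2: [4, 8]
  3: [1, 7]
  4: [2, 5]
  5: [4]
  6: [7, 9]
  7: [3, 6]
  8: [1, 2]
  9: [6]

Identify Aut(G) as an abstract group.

the cyclic group of order 2

The degree sequence is [2, 2, 2, 2, 1, 2, 2, 2, 1]; the two degree-1 vertices 5 and 9 are the ends of a path, so G = P_9. The only nontrivial automorphism of a path is the end-to-end reflection, so Aut(G) ≅ Z_2.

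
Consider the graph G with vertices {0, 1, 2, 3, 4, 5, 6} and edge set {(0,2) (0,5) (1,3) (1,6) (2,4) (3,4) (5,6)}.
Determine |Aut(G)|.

14

Every vertex has degree 2 and the graph is connected, so G is the 7-cycle C_7. The automorphisms of the 7-cycle are exactly the symmetries of a regular 7-gon: the dihedral group D_7, |D_7| = 14.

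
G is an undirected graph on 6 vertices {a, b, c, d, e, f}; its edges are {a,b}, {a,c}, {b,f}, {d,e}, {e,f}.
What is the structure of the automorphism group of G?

The degree sequence is [2, 2, 1, 1, 2, 2]; the two degree-1 vertices c and d are the ends of a path, so G = P_6. A path has exactly one nontrivial symmetry — reversal — giving Aut(G) of order 2.

Z_2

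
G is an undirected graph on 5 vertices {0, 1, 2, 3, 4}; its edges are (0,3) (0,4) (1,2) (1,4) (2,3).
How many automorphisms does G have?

Every vertex has degree 2 and the graph is connected, so G is the 5-cycle C_5. The automorphisms of the 5-cycle are exactly the symmetries of a regular 5-gon: the dihedral group D_5, |D_5| = 10.

10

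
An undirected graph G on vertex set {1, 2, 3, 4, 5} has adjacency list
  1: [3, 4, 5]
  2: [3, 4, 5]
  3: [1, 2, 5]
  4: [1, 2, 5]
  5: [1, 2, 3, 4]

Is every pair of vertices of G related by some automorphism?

Vertex 5 is the only vertex of degree 4, so every automorphism fixes it; G is not vertex-transitive.

No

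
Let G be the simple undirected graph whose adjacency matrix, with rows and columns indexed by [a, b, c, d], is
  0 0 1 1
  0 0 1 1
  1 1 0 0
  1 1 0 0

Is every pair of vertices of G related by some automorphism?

Yes

G is 2-regular and connected on 4 vertices, i.e. the cycle C_4. The automorphisms of the 4-cycle are exactly the symmetries of a regular 4-gon: the dihedral group D_4, |D_4| = 8. Under this action every vertex can be carried to every other, so G is vertex-transitive.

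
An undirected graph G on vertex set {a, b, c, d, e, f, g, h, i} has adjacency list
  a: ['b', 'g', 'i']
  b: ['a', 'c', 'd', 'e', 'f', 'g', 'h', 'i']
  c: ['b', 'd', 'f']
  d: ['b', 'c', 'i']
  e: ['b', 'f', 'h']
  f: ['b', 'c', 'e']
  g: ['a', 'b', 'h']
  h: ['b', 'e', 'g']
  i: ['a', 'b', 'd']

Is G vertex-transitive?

No

Vertex b is the only vertex of degree 8, so every automorphism fixes it; G is not vertex-transitive.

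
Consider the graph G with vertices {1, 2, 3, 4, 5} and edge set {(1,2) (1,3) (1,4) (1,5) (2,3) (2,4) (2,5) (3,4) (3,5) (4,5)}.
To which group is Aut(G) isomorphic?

All 5 vertices are pairwise adjacent: G = K_5. Every bijection on the vertex set is an automorphism of K_5; hence Aut(K_5) ≅ S_5, order 120.

S_5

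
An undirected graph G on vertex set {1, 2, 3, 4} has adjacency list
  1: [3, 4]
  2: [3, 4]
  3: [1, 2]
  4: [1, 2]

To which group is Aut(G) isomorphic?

G is 2-regular and bipartite on 2^2 = 4 vertices with girth 4; it is the hypercube graph Q_2. The symmetry group of the 2-cube is the hyperoctahedral group B_2 = Z_2 ≀ S_2, of order 2^2·2! = 8.

the hyperoctahedral group B_2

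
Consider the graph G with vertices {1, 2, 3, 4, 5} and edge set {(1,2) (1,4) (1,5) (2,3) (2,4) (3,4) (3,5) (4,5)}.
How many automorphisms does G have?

Vertex 4 is the unique vertex of degree 4; the remaining 4 vertices each have degree 3 and induce a cycle, so G is the wheel on 5 vertices with hub 4. With the hub fixed, the remaining symmetry is that of the rim cycle C_4, giving the dihedral group D_4.

8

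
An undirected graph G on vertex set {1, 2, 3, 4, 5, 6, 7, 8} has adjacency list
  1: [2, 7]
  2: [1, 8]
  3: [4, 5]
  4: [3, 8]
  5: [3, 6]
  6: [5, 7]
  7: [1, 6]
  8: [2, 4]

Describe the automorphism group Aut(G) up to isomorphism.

Every vertex has degree 2 and the graph is connected, so G is the 8-cycle C_8. The automorphisms of the 8-cycle are exactly the symmetries of a regular 8-gon: the dihedral group D_8, |D_8| = 16.

the dihedral group of order 16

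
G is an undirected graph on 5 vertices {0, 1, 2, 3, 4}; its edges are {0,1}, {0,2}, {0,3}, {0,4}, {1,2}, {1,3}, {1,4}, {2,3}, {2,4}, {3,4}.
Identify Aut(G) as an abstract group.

Every vertex has degree 4, so G is the complete graph K_5. Any permutation of the 5 vertices preserves K_5, so Aut(K_5) = S_5 of order 5! = 120.

the symmetric group on 5 letters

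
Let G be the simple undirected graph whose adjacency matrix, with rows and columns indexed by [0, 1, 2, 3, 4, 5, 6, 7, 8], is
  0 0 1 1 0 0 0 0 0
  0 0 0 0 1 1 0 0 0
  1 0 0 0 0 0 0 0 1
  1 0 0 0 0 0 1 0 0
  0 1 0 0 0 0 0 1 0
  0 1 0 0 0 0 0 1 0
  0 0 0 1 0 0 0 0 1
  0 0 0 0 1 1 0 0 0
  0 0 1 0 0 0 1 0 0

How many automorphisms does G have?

80

G has two connected components, {0, 2, 3, 6, 8} and {1, 4, 5, 7}; each is 2-regular, so G = C_5 ⊔ C_4. No automorphism exchanges components of different sizes, hence Aut(G) is the direct product D_5 × D_4, order 80.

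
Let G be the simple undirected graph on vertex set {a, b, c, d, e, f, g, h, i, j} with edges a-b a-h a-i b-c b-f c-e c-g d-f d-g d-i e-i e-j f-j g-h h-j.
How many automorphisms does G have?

G is 3-regular on 10 vertices with no triangles and no 4-cycles (girth 5): this is the Petersen graph. It is a classical fact that the Petersen graph has automorphism group S_5 (order 120), arising from its description as the Kneser graph K(5,2).

120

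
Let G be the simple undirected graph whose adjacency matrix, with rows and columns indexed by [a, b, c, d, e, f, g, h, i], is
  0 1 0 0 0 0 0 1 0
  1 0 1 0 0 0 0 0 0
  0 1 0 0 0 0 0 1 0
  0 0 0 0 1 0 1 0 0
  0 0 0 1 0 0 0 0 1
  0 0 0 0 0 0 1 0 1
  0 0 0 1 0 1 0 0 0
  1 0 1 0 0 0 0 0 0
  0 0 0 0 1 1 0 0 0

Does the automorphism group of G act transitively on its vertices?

G has two connected components, {d, e, f, g, i} and {a, b, c, h}; each is 2-regular, so G = C_5 ⊔ C_4. The orbit of a under Aut(G) is {a, b, c, h}, which does not contain d, so G is not vertex-transitive.

No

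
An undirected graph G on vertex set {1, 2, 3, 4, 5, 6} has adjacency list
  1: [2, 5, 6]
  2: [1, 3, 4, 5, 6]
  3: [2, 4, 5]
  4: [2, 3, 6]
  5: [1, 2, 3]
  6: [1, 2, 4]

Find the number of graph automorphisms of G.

10

Vertex 2 is the unique vertex of degree 5; the remaining 5 vertices each have degree 3 and induce a cycle, so G is the wheel on 6 vertices with hub 2. With the hub fixed, the remaining symmetry is that of the rim cycle C_5, giving the dihedral group D_5.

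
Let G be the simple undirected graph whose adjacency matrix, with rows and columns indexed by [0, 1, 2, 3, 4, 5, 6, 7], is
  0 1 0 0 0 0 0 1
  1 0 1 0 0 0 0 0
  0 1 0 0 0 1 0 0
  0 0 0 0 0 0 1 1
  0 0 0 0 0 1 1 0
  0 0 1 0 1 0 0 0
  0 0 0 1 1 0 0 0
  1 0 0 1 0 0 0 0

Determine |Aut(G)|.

16

Every vertex has degree 2 and the graph is connected, so G is the 8-cycle C_8. The automorphisms of the 8-cycle are exactly the symmetries of a regular 8-gon: the dihedral group D_8, |D_8| = 16.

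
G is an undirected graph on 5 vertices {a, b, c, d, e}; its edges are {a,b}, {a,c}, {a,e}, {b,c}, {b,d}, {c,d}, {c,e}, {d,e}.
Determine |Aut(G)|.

Vertex c is the unique vertex of degree 4; the remaining 4 vertices each have degree 3 and induce a cycle, so G is the wheel on 5 vertices with hub c. With the hub fixed, the remaining symmetry is that of the rim cycle C_4, giving the dihedral group D_4.

8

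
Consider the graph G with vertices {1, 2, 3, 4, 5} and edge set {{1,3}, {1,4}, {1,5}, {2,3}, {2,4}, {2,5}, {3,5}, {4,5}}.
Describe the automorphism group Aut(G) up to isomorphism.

D_4

Vertex 5 is the unique vertex of degree 4; the remaining 4 vertices each have degree 3 and induce a cycle, so G is the wheel on 5 vertices with hub 5. Every automorphism fixes the hub and acts on the rim 4-cycle, so Aut(G) ≅ Aut(C_4) = D_4 of order 8.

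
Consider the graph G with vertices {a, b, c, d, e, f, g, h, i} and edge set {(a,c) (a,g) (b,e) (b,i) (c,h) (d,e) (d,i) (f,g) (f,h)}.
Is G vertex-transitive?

No

G has two connected components, {a, c, f, g, h} and {b, d, e, i}; each is 2-regular, so G = C_5 ⊔ C_4. The orbit of a under Aut(G) is {a, c, f, g, h}, which does not contain b, so G is not vertex-transitive.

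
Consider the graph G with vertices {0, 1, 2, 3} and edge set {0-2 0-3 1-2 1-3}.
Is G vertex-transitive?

Yes

G is 2-regular and bipartite on 2^2 = 4 vertices with girth 4; it is the hypercube graph Q_2. Aut(Q_2) consists of the signed permutations of the 2 coordinate axes: 2! permutations times 2^2 sign flips, so |Aut| = 2^2·2! = 8. Under this action every vertex can be carried to every other, so G is vertex-transitive.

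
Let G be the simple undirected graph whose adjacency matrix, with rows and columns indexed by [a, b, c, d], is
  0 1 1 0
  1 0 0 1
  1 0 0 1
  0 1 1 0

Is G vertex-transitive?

G is 2-regular and connected on 4 vertices, i.e. the cycle C_4. The automorphisms of the 4-cycle are exactly the symmetries of a regular 4-gon: the dihedral group D_4, |D_4| = 8. Under this action every vertex can be carried to every other, so G is vertex-transitive.

Yes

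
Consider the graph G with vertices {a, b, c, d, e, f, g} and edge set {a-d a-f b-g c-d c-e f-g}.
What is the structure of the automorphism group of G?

the cyclic group of order 2

The degree sequence is [2, 1, 2, 2, 1, 2, 2]; the two degree-1 vertices b and e are the ends of a path, so G = P_7. The only nontrivial automorphism of a path is the end-to-end reflection, so Aut(G) ≅ Z_2.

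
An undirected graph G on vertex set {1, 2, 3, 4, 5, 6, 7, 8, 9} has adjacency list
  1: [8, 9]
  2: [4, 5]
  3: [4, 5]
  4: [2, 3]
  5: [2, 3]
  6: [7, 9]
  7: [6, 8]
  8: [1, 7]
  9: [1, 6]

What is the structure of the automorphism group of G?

D_5 × D_4

G has two connected components, {1, 6, 7, 8, 9} and {2, 3, 4, 5}; each is 2-regular, so G = C_5 ⊔ C_4. No automorphism exchanges components of different sizes, hence Aut(G) is the direct product D_5 × D_4, order 80.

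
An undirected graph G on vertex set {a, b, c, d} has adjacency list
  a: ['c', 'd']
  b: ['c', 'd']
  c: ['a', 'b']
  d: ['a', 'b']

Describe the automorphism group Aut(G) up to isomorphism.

Every vertex has degree 2 and the graph is connected, so G is the 4-cycle C_4. C_4 has 4 rotations and 4 reflections, so Aut(C_4) ≅ D_4 of order 8.

the dihedral group of order 8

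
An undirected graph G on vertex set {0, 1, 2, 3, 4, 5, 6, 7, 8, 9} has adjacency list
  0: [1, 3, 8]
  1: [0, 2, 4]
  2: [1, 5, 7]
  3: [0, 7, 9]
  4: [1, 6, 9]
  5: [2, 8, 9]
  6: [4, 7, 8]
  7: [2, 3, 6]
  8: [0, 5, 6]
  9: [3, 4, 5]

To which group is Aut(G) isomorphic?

G is 3-regular on 10 vertices with no triangles and no 4-cycles (girth 5): this is the Petersen graph. It is a classical fact that the Petersen graph has automorphism group S_5 (order 120), arising from its description as the Kneser graph K(5,2).

S_5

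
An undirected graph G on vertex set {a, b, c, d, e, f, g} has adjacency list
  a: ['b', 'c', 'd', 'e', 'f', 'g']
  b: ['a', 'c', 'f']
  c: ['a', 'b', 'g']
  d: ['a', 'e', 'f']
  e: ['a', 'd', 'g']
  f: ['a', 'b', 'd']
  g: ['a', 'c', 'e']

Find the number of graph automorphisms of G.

12

Vertex a is the unique vertex of degree 6; the remaining 6 vertices each have degree 3 and induce a cycle, so G is the wheel on 7 vertices with hub a. Every automorphism fixes the hub and acts on the rim 6-cycle, so Aut(G) ≅ Aut(C_6) = D_6 of order 12.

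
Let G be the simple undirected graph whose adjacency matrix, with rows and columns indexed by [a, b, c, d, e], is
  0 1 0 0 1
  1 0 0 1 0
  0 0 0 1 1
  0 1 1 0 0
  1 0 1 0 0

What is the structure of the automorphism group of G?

Every vertex has degree 2 and the graph is connected, so G is the 5-cycle C_5. C_5 has 5 rotations and 5 reflections, so Aut(C_5) ≅ D_5 of order 10.

the dihedral group of order 10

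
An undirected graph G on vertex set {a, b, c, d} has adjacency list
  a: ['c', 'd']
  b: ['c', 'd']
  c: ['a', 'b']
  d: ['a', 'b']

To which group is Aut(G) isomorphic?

G is 2-regular and bipartite on 2^2 = 4 vertices with girth 4; it is the hypercube graph Q_2. The symmetry group of the 2-cube is the hyperoctahedral group B_2 = Z_2 ≀ S_2, of order 2^2·2! = 8.

Z_2^2 ⋊ S_2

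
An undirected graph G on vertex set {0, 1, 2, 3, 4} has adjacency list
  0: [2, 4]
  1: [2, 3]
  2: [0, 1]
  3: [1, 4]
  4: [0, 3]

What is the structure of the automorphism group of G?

G is 2-regular and connected on 5 vertices, i.e. the cycle C_5. The automorphisms of the 5-cycle are exactly the symmetries of a regular 5-gon: the dihedral group D_5, |D_5| = 10.

D_5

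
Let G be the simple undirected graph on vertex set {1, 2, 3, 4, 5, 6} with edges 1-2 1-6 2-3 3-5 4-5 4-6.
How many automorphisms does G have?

G is 2-regular and connected on 6 vertices, i.e. the cycle C_6. The automorphisms of the 6-cycle are exactly the symmetries of a regular 6-gon: the dihedral group D_6, |D_6| = 12.

12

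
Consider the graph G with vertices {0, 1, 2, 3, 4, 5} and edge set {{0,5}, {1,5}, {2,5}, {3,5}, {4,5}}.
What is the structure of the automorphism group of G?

S_5

Vertex 5 has degree 5 and every other vertex has degree 1, so G is the star K_{1,5} with centre 5. The 5 leaves are pairwise interchangeable while the centre is fixed, giving Aut(G) = S_5.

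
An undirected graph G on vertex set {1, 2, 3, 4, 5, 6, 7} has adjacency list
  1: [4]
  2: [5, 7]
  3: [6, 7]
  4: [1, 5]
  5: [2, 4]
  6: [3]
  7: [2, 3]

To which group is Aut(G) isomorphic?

the cyclic group of order 2

The degree sequence is [1, 2, 2, 2, 2, 1, 2]; the two degree-1 vertices 1 and 6 are the ends of a path, so G = P_7. A path has exactly one nontrivial symmetry — reversal — giving Aut(G) of order 2.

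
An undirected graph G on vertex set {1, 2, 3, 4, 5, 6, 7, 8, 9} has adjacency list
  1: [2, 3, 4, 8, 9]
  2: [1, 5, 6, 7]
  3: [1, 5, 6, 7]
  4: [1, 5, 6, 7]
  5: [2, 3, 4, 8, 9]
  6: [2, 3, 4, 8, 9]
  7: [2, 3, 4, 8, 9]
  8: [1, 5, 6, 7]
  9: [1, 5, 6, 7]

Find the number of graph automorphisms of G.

2880

The vertices split by degree into {1, 5, 6, 7} (degree 5) and {2, 3, 4, 8, 9} (degree 4); every edge runs between the two parts, so G is the complete bipartite graph K_{4,5}. The parts have unequal sizes, so no automorphism swaps them; each part is permuted independently, giving S_4 × S_5 of order 4!·5! = 2880.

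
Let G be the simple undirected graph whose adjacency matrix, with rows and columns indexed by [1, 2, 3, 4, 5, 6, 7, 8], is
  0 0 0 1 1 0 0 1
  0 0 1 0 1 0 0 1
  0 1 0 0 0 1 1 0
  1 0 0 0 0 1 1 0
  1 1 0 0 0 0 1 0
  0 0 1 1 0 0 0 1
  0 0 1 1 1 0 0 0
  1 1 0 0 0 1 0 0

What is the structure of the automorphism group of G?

G is 3-regular and bipartite on 2^3 = 8 vertices with girth 4; it is the hypercube graph Q_3. The symmetry group of the 3-cube is the hyperoctahedral group B_3 = Z_2 ≀ S_3, of order 2^3·3! = 48.

the hyperoctahedral group B_3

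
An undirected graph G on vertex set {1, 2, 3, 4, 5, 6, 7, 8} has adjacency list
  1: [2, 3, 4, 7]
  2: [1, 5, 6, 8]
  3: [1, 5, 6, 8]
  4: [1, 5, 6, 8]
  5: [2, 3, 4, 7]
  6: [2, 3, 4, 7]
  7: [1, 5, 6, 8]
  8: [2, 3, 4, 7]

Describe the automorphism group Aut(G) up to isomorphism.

G is 4-regular and bipartite with parts {2, 3, 4, 7} and {1, 5, 6, 8} (each part is independent and every cross-pair is an edge), so G = K_{4,4}. Each part can be permuted independently (S_4 × S_4) and the two equal-size parts can also be swapped, giving (S_4 × S_4) ⋊ Z_2 of order 2·(4!)² = 1152.

(S_4 × S_4) ⋊ Z_2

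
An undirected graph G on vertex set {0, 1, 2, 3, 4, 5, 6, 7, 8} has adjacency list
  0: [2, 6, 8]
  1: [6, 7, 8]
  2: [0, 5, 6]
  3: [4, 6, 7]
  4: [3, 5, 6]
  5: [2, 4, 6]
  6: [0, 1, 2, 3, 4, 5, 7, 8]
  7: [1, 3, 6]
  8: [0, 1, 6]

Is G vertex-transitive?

No

Vertex 6 is the only vertex of degree 8, so every automorphism fixes it; G is not vertex-transitive.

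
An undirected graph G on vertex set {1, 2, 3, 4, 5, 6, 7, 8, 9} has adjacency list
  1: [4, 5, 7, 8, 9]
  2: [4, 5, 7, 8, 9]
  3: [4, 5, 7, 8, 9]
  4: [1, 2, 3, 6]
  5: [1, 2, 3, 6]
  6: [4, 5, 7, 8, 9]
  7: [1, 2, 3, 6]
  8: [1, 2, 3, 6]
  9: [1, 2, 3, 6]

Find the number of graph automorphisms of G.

The vertices split by degree into {1, 2, 3, 6} (degree 5) and {4, 5, 7, 8, 9} (degree 4); every edge runs between the two parts, so G is the complete bipartite graph K_{4,5}. Automorphisms preserve the bipartition setwise (since the parts differ in size) and act as S_5 × S_4 within it; |Aut| = 2880.

2880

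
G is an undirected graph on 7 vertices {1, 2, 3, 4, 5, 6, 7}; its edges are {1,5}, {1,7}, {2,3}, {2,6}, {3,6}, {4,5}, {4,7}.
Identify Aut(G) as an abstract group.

D_3 × D_4

G has two connected components, {1, 4, 5, 7} and {2, 3, 6}; each is 2-regular, so G = C_4 ⊔ C_3. No automorphism exchanges components of different sizes, hence Aut(G) is the direct product D_3 × D_4, order 48.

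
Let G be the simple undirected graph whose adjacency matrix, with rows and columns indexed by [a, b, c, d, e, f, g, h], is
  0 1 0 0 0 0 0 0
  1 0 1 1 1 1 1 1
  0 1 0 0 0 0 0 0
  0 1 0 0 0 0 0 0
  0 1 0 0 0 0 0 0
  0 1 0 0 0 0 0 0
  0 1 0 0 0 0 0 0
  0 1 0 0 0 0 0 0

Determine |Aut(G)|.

5040

Vertex b has degree 7 and every other vertex has degree 1, so G is the star K_{1,7} with centre b. The 7 leaves are pairwise interchangeable while the centre is fixed, giving Aut(G) = S_7.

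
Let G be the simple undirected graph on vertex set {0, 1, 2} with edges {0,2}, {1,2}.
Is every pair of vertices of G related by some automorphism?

No

Vertex 2 is the only vertex of degree 2, so every automorphism fixes it; G is not vertex-transitive.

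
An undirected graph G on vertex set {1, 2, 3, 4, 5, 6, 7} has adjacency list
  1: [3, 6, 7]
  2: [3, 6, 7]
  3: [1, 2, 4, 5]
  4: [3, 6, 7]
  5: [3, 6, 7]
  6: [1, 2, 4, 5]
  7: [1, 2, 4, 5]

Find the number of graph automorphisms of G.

The vertices split by degree into {3, 6, 7} (degree 4) and {1, 2, 4, 5} (degree 3); every edge runs between the two parts, so G is the complete bipartite graph K_{3,4}. The parts have unequal sizes, so no automorphism swaps them; each part is permuted independently, giving S_4 × S_3 of order 4!·3! = 144.

144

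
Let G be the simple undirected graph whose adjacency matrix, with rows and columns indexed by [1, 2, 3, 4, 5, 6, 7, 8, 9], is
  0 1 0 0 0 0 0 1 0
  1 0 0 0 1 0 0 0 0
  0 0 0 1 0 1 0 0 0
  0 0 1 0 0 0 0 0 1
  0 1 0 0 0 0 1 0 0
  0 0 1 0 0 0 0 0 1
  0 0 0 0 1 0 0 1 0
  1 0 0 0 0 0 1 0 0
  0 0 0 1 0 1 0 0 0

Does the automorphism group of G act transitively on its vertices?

No

G has two connected components, {1, 2, 5, 7, 8} and {3, 4, 6, 9}; each is 2-regular, so G = C_5 ⊔ C_4. The orbit of 1 under Aut(G) is {1, 2, 5, 7, 8}, which does not contain 3, so G is not vertex-transitive.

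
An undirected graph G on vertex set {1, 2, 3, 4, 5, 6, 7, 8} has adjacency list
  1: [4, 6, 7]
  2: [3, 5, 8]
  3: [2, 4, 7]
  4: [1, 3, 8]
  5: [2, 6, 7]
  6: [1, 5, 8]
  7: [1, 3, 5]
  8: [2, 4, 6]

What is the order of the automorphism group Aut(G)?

48

G is 3-regular and bipartite on 2^3 = 8 vertices with girth 4; it is the hypercube graph Q_3. The symmetry group of the 3-cube is the hyperoctahedral group B_3 = Z_2 ≀ S_3, of order 2^3·3! = 48.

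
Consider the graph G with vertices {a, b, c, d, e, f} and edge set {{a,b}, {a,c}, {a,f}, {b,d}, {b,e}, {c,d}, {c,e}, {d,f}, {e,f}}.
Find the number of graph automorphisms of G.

G is 3-regular and bipartite with parts {a, d, e} and {b, c, f} (each part is independent and every cross-pair is an edge), so G = K_{3,3}. Aut(K_{3,3}) is the wreath product S_3 ≀ Z_2: permute within each part, then optionally swap the parts; |Aut| = 2·(3!)² = 72.

72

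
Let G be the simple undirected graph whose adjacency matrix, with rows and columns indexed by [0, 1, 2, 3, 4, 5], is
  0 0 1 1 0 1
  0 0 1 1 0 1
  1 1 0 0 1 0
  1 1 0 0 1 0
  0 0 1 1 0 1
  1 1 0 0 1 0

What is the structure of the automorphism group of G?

(S_3 × S_3) ⋊ Z_2

G is 3-regular and bipartite with parts {2, 3, 5} and {0, 1, 4} (each part is independent and every cross-pair is an edge), so G = K_{3,3}. Aut(K_{3,3}) is the wreath product S_3 ≀ Z_2: permute within each part, then optionally swap the parts; |Aut| = 2·(3!)² = 72.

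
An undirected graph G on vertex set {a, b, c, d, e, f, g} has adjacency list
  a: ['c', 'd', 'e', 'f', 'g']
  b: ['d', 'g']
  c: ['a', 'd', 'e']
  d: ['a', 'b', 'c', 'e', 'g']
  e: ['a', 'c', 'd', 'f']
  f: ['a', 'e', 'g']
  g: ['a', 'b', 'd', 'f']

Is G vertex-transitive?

Vertex b is the only vertex of degree 2, so every automorphism fixes it; G is not vertex-transitive.

No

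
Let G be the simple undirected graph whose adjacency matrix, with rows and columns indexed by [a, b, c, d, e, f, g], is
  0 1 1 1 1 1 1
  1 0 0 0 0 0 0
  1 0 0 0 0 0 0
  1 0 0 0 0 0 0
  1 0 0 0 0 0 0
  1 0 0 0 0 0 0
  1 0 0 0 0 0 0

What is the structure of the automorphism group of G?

Vertex a has degree 6 and every other vertex has degree 1, so G is the star K_{1,6} with centre a. Any automorphism fixes the centre and permutes the 6 leaves freely, so Aut(G) ≅ S_6 of order 6! = 720.

S_6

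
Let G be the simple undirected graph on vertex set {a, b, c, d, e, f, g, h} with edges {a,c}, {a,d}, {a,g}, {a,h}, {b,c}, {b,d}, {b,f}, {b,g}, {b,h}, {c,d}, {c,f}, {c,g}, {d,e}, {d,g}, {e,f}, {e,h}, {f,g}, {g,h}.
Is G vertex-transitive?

No

Vertex e is the only vertex of degree 3, so every automorphism fixes it; G is not vertex-transitive.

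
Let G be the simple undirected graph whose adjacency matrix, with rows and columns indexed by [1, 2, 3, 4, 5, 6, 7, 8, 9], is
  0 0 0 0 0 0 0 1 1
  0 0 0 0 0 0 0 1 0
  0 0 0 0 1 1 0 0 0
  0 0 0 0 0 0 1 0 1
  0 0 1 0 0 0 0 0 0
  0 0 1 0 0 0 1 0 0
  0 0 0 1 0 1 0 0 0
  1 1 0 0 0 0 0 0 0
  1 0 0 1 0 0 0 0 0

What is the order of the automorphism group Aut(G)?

2

The degree sequence is [2, 1, 2, 2, 1, 2, 2, 2, 2]; the two degree-1 vertices 2 and 5 are the ends of a path, so G = P_9. A path has exactly one nontrivial symmetry — reversal — giving Aut(G) of order 2.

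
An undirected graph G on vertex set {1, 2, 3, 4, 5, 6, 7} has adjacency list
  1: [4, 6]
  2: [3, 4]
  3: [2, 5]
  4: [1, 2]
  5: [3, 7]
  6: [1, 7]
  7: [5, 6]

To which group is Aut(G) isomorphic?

Every vertex has degree 2 and the graph is connected, so G is the 7-cycle C_7. C_7 has 7 rotations and 7 reflections, so Aut(C_7) ≅ D_7 of order 14.

D_7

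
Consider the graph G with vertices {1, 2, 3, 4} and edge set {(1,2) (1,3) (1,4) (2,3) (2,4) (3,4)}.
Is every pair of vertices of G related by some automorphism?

Every vertex has degree 3, so G is the complete graph K_4. Every bijection on the vertex set is an automorphism of K_4; hence Aut(K_4) ≅ S_4, order 24. This group acts transitively on the 4 vertices.

Yes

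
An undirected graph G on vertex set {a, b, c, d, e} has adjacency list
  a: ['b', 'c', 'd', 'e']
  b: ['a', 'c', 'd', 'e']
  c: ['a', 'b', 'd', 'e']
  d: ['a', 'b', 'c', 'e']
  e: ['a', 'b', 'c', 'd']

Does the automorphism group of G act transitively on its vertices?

Yes

Every vertex has degree 4, so G is the complete graph K_5. Every bijection on the vertex set is an automorphism of K_5; hence Aut(K_5) ≅ S_5, order 120. This group acts transitively on the 5 vertices.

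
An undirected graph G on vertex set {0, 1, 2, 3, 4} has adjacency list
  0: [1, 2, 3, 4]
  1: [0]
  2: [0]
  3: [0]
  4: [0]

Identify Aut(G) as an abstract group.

Vertex 0 has degree 4 and every other vertex has degree 1, so G is the star K_{1,4} with centre 0. The 4 leaves are pairwise interchangeable while the centre is fixed, giving Aut(G) = S_4.

the symmetric group on 4 letters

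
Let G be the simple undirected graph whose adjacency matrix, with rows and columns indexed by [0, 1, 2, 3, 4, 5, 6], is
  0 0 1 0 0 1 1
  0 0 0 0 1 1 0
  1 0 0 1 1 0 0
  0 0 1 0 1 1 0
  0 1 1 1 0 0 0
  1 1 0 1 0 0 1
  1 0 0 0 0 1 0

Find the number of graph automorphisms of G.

1

The degree sequence is [3, 2, 3, 3, 3, 4, 2]. Checking the degree-preserving permutations of the vertex set shows that none except the identity preserves every edge, so Aut(G) is trivial.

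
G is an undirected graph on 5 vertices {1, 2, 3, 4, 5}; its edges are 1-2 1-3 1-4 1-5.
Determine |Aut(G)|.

Vertex 1 has degree 4 and every other vertex has degree 1, so G is the star K_{1,4} with centre 1. Any automorphism fixes the centre and permutes the 4 leaves freely, so Aut(G) ≅ S_4 of order 4! = 24.

24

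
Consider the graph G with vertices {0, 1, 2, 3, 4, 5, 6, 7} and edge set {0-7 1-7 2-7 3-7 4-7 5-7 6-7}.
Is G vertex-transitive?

Vertex 7 is the only vertex of degree 7, so every automorphism fixes it; G is not vertex-transitive.

No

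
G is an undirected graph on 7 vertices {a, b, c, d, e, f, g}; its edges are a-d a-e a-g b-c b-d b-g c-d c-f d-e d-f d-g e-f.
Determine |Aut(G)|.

12

Vertex d is the unique vertex of degree 6; the remaining 6 vertices each have degree 3 and induce a cycle, so G is the wheel on 7 vertices with hub d. With the hub fixed, the remaining symmetry is that of the rim cycle C_6, giving the dihedral group D_6.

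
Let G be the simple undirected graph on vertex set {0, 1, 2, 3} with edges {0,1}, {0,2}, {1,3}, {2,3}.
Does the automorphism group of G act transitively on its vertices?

Yes

G is 2-regular and connected on 4 vertices, i.e. the cycle C_4. The automorphisms of the 4-cycle are exactly the symmetries of a regular 4-gon: the dihedral group D_4, |D_4| = 8. This group acts transitively on the 4 vertices.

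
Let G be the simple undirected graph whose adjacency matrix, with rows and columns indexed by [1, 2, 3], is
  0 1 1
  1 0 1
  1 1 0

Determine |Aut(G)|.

Every vertex has degree 2, so G is the complete graph K_3. Every bijection on the vertex set is an automorphism of K_3; hence Aut(K_3) ≅ S_3, order 6.

6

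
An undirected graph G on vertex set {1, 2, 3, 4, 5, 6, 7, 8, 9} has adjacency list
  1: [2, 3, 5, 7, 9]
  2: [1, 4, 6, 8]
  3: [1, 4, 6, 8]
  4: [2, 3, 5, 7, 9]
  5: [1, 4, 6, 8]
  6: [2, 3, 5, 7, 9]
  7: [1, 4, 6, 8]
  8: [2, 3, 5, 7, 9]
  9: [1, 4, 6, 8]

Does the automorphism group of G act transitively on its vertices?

Automorphisms preserve degree, but G has vertices of degree 4 and vertices of degree 5; no automorphism maps one to the other, so G is not vertex-transitive.

No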